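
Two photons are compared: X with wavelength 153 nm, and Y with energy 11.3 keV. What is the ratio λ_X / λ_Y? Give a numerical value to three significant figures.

λ_X = 1.530e-7 m (from wavelength = 153 nm, via λ given directly).
λ_Y = 1.097e-10 m (from energy = 11.3 keV, via λ = hc/E).
Ratio = 1.530e-7 / 1.097e-10 = 1390.

1390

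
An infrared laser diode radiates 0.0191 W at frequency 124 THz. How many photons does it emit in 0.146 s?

Total energy: E_total = P·t = 0.0191 × 0.146 = 0.002789 J.
Per-photon energy: E = 8.216·10^-20 J.
N = E_total / E_photon = 3.39·10^16.

3.39·10^16 photons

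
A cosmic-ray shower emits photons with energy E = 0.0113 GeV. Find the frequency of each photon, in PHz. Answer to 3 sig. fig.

(h = 6.62607015 × 10^-34 J·s, 1 eV = 1.602176634 × 10^-19 J.)
Convert to SI: E = 0.0113 GeV = 1.8105 × 10^-12 J.
Apply f = E/h: f = 2.732 × 10^21 Hz.
Converting to PHz: f = 2.732 × 10^6 PHz ≈ 2.73 × 10^6 PHz.

2.73 × 10^6 PHz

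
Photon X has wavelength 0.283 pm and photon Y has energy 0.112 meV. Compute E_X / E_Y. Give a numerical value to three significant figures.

3.91 × 10^10

E_X = 7.019 × 10^-13 J (from wavelength = 0.283 pm, via E = hc/λ).
E_Y = 1.794 × 10^-23 J (from energy = 0.112 meV, via E given directly).
Ratio = 7.019 × 10^-13 / 1.794 × 10^-23 = 3.91 × 10^10.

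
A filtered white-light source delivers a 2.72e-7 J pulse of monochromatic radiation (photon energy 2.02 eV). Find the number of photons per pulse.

Per-photon energy: E = 3.236e-19 J (from energy = 2.02 eV).
N = E_total / E_photon = 2.72e-7 J / 3.236e-19 J = 8.40e11.

8.40e11 photons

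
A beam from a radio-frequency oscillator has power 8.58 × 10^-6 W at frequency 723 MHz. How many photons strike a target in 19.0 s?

3.40 × 10^20 photons

Total energy: E_total = P·t = 8.58 × 10^-6 × 19.0 = 1.630 × 10^-4 J.
Per-photon energy: E = 4.791 × 10^-25 J.
N = E_total / E_photon = 3.40 × 10^20.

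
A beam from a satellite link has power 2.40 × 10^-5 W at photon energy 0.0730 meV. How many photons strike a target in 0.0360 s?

7.39 × 10^16 photons

Total energy: E_total = P·t = 2.40 × 10^-5 × 0.0360 = 8.640 × 10^-7 J.
Per-photon energy: E = 1.170 × 10^-23 J.
N = E_total / E_photon = 7.39 × 10^16.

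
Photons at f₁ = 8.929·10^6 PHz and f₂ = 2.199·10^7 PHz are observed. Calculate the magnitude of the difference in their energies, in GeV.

Using E = hf: E₁ = 5.9164·10^-12 J, E₂ = 1.4571·10^-11 J.
|ΔE| = |5.9164·10^-12 − 1.4571·10^-11| = 8.65·10^-12 J = 0.0540 GeV.

0.0540 GeV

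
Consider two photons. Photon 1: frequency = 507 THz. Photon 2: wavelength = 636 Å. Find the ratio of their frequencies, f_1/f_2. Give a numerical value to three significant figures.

f_1 = 5.070e14 Hz (from frequency = 507 THz, via f given directly).
f_2 = 4.714e15 Hz (from wavelength = 636 Å, via f = c/λ).
Ratio = 5.070e14 / 4.714e15 = 0.108.

0.108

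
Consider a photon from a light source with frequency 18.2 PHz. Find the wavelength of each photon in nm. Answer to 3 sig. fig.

16.5 nm

Use c = 2.99792458 × 10^8 m/s.
Convert to SI: f = 18.2 PHz = 1.82 × 10^16 Hz.
Apply λ = c/f: λ = 1.647 × 10^-8 m.
Converting to nm: λ = 16.47 nm ≈ 16.5 nm.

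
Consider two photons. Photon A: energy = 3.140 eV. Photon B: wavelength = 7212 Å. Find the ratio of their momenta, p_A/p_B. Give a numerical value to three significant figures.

p_A = 1.678e-27 kg·m/s (from energy = 3.140 eV, via p = E/c).
p_B = 9.188e-28 kg·m/s (from wavelength = 7212 Å, via p = h/λ).
Ratio = 1.678e-27 / 9.188e-28 = 1.83.

1.83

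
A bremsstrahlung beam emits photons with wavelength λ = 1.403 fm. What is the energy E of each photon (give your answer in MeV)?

884 MeV

(h = 6.62607015 × 10^-34 J·s, c = 2.99792458 × 10^8 m/s, 1 eV = 1.602176634 × 10^-19 J.)
In SI units: λ = 1.403 fm = 1.403 × 10^-15 m.
Apply E = hc/λ: E = 1.416 × 10^-10 J.
Converting to MeV: E = 883.7 MeV ≈ 884 MeV.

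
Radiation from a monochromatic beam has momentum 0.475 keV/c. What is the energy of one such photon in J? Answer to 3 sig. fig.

7.61·10^-17 J

Use c = 2.99792458·10^8 m/s, 1 eV = 1.602176634·10^-19 J.
In SI units: p = 0.475 keV/c = 2.5385·10^-25 kg·m/s.
Since E = pc for a photon, E = 7.610·10^-17 J.
So E ≈ 7.61·10^-17 J.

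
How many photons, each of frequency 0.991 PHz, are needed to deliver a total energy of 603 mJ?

Per-photon energy: E = 6.566·10^-19 J (from frequency = 0.991 PHz).
N = E_total / E_photon = 0.603 J / 6.566·10^-19 J = 9.18·10^17.

9.18·10^17 photons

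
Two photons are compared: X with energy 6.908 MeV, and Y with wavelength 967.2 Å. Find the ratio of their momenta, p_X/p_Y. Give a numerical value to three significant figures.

5.39e5

p_X = 3.692e-21 kg·m/s (from energy = 6.908 MeV, via p = E/c).
p_Y = 6.851e-27 kg·m/s (from wavelength = 967.2 Å, via p = h/λ).
Ratio = 3.692e-21 / 6.851e-27 = 5.39e5.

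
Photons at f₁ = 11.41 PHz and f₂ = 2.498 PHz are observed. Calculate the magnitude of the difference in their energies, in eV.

36.9 eV

Using E = hf: E₁ = 7.5603 × 10^-18 J, E₂ = 1.6552 × 10^-18 J.
|ΔE| = |7.5603 × 10^-18 − 1.6552 × 10^-18| = 5.91 × 10^-18 J = 36.9 eV.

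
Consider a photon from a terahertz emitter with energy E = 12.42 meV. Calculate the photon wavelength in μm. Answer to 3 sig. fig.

(h = 6.62607015 × 10^-34 J·s, c = 2.99792458 × 10^8 m/s, 1 eV = 1.602176634 × 10^-19 J.)
First convert: E = 12.42 meV = 1.9899 × 10^-21 J.
For a photon λ = hc/E, so λ = 9.983 × 10^-5 m.
Converting to μm: λ = 99.83 μm ≈ 99.8 μm.

99.8 μm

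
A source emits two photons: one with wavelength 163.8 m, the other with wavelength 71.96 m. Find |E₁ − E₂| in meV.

Using E = hc/λ: E₁ = 1.2127e-27 J, E₂ = 2.7605e-27 J.
|ΔE| = |1.2127e-27 − 2.7605e-27| = 1.55e-27 J = 9.66e-6 meV.

9.66e-6 meV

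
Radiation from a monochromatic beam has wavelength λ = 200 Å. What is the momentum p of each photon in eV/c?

Use h = 6.62607015·10^-34 J·s, c = 2.99792458·10^8 m/s, 1 eV = 1.602176634·10^-19 J.
In SI units: λ = 200 Å = 2.00·10^-8 m.
Apply p = h/λ: p = 3.313·10^-26 kg·m/s.
Converting to eV/c: p = 61.99 eV/c ≈ 62.0 eV/c.

62.0 eV/c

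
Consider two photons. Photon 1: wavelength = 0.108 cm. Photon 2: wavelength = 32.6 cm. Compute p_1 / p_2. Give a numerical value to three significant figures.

p_1 = 6.135e-31 kg·m/s (from wavelength = 0.108 cm, via p = h/λ).
p_2 = 2.033e-33 kg·m/s (from wavelength = 32.6 cm, via p = h/λ).
Ratio = 6.135e-31 / 2.033e-33 = 302.

302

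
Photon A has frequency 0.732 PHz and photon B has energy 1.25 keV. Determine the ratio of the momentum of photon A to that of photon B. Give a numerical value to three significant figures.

2.42e-3

p_A = 1.618e-27 kg·m/s (from frequency = 0.732 PHz, via p = hf/c).
p_B = 6.680e-25 kg·m/s (from energy = 1.25 keV, via p = E/c).
Ratio = 1.618e-27 / 6.680e-25 = 2.42e-3.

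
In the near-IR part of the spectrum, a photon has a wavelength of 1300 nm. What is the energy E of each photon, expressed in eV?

Use h = 6.62607015e-34 J·s, c = 2.99792458e8 m/s, 1 eV = 1.602176634e-19 J.
First convert: λ = 1300 nm = 1.30e-6 m.
For a photon E = hc/λ, so E = 1.528e-19 J.
Converting to eV: E = 0.9537 eV ≈ 0.954 eV.

0.954 eV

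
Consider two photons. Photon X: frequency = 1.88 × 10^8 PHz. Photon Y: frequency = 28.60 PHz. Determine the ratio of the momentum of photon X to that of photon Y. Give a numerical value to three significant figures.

p_X = 4.155 × 10^-19 kg·m/s (from frequency = 1.88 × 10^8 PHz, via p = hf/c).
p_Y = 6.321 × 10^-26 kg·m/s (from frequency = 28.60 PHz, via p = hf/c).
Ratio = 4.155 × 10^-19 / 6.321 × 10^-26 = 6.57 × 10^6.

6.57 × 10^6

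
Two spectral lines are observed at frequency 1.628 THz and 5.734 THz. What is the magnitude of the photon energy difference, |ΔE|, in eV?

Using E = hf: E₁ = 1.0787e-21 J, E₂ = 3.7994e-21 J.
|ΔE| = |1.0787e-21 − 3.7994e-21| = 2.72e-21 J = 0.0170 eV.

0.0170 eV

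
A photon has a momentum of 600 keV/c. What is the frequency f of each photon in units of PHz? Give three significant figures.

1.45 × 10^5 PHz

In SI units: p = 600 keV/c = 3.2066 × 10^-22 kg·m/s.
The photon relation is f = pc/h, giving f = 1.451 × 10^20 Hz.
Converting to PHz: f = 145100 PHz ≈ 1.45 × 10^5 PHz.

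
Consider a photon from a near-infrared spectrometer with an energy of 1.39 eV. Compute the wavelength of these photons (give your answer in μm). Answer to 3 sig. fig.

In SI units: E = 1.39 eV = 2.2270e-19 J.
The photon relation is λ = hc/E, giving λ = 8.920e-7 m.
Converting to μm: λ = 0.8920 μm ≈ 0.892 μm.

0.892 μm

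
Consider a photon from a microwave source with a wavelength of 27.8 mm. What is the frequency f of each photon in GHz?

Use c = 2.99792458e8 m/s.
First convert: λ = 27.8 mm = 0.0278 m.
The photon relation is f = c/λ, giving f = 1.078e10 Hz.
Converting to GHz: f = 10.78 GHz ≈ 10.8 GHz.

10.8 GHz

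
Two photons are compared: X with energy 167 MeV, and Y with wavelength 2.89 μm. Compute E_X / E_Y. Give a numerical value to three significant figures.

3.89 × 10^8

E_X = 2.676 × 10^-11 J (from energy = 167 MeV, via E given directly).
E_Y = 6.874 × 10^-20 J (from wavelength = 2.89 μm, via E = hc/λ).
Ratio = 2.676 × 10^-11 / 6.874 × 10^-20 = 3.89 × 10^8.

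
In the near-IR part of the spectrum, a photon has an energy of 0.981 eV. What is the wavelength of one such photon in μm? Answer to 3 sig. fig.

First convert: E = 0.981 eV = 1.5717e-19 J.
The photon relation is λ = hc/E, giving λ = 1.264e-6 m.
Converting to μm: λ = 1.264 μm ≈ 1.26 μm.

1.26 μm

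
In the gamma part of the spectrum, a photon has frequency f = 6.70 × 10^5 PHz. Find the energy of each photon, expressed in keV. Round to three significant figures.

2770 keV

Take h = 6.62607015 × 10^-34 J·s, 1 eV = 1.602176634 × 10^-19 J.
First convert: f = 6.70 × 10^5 PHz = 6.70 × 10^20 Hz.
Since E = hf for a photon, E = 4.439 × 10^-13 J.
Converting to keV: E = 2771 keV ≈ 2770 keV.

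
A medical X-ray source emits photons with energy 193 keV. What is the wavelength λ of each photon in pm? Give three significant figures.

(h = 6.62607015 × 10^-34 J·s, c = 2.99792458 × 10^8 m/s, 1 eV = 1.602176634 × 10^-19 J.)
In SI units: E = 193 keV = 3.0922 × 10^-14 J.
For a photon λ = hc/E, so λ = 6.424 × 10^-12 m.
Converting to pm: λ = 6.424 pm ≈ 6.42 pm.

6.42 pm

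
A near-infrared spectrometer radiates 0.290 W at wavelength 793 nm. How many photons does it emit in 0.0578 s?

Total energy: E_total = P·t = 0.290 × 0.0578 = 0.01676 J.
Per-photon energy: E = 2.505·10^-19 J.
N = E_total / E_photon = 6.69·10^16.

6.69·10^16 photons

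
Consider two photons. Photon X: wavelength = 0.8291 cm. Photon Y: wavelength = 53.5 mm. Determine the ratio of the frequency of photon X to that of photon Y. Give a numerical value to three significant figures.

f_X = 3.616e10 Hz (from wavelength = 0.8291 cm, via f = c/λ).
f_Y = 5.604e9 Hz (from wavelength = 53.5 mm, via f = c/λ).
Ratio = 3.616e10 / 5.604e9 = 6.45.

6.45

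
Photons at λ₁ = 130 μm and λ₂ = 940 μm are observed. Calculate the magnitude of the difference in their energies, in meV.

8.22 meV

Using E = hc/λ: E₁ = 1.528 × 10^-21 J, E₂ = 2.113 × 10^-22 J.
|ΔE| = |1.528 × 10^-21 − 2.113 × 10^-22| = 1.32 × 10^-21 J = 8.22 meV.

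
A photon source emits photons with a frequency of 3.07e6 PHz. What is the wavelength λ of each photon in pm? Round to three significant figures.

Use c = 2.99792458e8 m/s.
First convert: f = 3.07e6 PHz = 3.07e21 Hz.
Since λ = c/f for a photon, λ = 9.765e-14 m.
Converting to pm: λ = 0.09765 pm ≈ 0.0977 pm.

0.0977 pm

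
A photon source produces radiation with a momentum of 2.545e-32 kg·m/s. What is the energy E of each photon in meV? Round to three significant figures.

0.0476 meV

(c = 2.99792458e8 m/s, 1 eV = 1.602176634e-19 J.)
For a photon E = pc, so E = 7.630e-24 J.
Converting to meV: E = 0.04762 meV ≈ 0.0476 meV.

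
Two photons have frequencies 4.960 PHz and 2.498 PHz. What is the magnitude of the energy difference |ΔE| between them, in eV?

10.2 eV

Using E = hf: E₁ = 3.2865 × 10^-18 J, E₂ = 1.6552 × 10^-18 J.
|ΔE| = |3.2865 × 10^-18 − 1.6552 × 10^-18| = 1.63 × 10^-18 J = 10.2 eV.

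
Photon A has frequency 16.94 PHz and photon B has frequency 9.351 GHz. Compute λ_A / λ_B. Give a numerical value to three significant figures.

5.52 × 10^-7

λ_A = 1.770 × 10^-8 m (from frequency = 16.94 PHz, via λ = c/f).
λ_B = 0.03206 m (from frequency = 9.351 GHz, via λ = c/f).
Ratio = 1.770 × 10^-8 / 0.03206 = 5.52 × 10^-7.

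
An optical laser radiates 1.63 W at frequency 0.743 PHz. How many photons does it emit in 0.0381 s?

Total energy: E_total = P·t = 1.63 × 0.0381 = 0.06210 J.
Per-photon energy: E = 4.923e-19 J.
N = E_total / E_photon = 1.26e17.

1.26e17 photons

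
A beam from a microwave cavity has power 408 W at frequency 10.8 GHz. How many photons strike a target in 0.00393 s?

2.24e23 photons

Total energy: E_total = P·t = 408 × 0.00393 = 1.603 J.
Per-photon energy: E = 7.156e-24 J.
N = E_total / E_photon = 2.24e23.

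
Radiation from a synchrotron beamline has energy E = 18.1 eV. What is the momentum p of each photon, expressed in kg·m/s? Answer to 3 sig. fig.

9.67·10^-27 kg·m/s

Use c = 2.99792458·10^8 m/s, 1 eV = 1.602176634·10^-19 J.
In SI units: E = 18.1 eV = 2.8999·10^-18 J.
The photon relation is p = E/c, giving p = 9.673·10^-27 kg·m/s.
So p ≈ 9.67·10^-27 kg·m/s.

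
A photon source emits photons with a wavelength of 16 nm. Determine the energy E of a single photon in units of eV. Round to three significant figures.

(h = 6.62607015e-34 J·s, c = 2.99792458e8 m/s, 1 eV = 1.602176634e-19 J.)
In SI units: λ = 16 nm = 1.6e-8 m.
Since E = hc/λ for a photon, E = 1.242e-17 J.
Converting to eV: E = 77.49 eV ≈ 77.5 eV.

77.5 eV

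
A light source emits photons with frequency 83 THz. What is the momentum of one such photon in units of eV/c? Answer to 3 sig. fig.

0.343 eV/c

Use h = 6.62607015e-34 J·s, c = 2.99792458e8 m/s, 1 eV = 1.602176634e-19 J.
First convert: f = 83 THz = 8.3e13 Hz.
For a photon p = hf/c, so p = 1.834e-28 kg·m/s.
Converting to eV/c: p = 0.3433 eV/c ≈ 0.343 eV/c.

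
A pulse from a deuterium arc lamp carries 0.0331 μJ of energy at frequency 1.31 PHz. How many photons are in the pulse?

Per-photon energy: E = 8.680 × 10^-19 J (from frequency = 1.31 PHz).
N = E_total / E_photon = 3.31 × 10^-8 J / 8.680 × 10^-19 J = 3.81 × 10^10.

3.81 × 10^10 photons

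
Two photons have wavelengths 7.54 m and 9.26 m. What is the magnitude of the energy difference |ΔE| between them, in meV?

Using E = hc/λ: E₁ = 2.635·10^-26 J, E₂ = 2.145·10^-26 J.
|ΔE| = |2.635·10^-26 − 2.145·10^-26| = 4.89·10^-27 J = 3.05·10^-5 meV.

3.05·10^-5 meV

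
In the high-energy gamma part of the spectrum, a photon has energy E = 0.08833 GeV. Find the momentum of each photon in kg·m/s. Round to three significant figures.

(c = 2.99792458e8 m/s, 1 eV = 1.602176634e-19 J.)
Convert to SI: E = 0.08833 GeV = 1.4152e-11 J.
The photon relation is p = E/c, giving p = 4.721e-20 kg·m/s.
So p ≈ 4.72e-20 kg·m/s.

4.72e-20 kg·m/s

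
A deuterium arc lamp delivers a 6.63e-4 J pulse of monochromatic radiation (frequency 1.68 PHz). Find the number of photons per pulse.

Per-photon energy: E = 1.113e-18 J (from frequency = 1.68 PHz).
N = E_total / E_photon = 6.63e-4 J / 1.113e-18 J = 5.96e14.

5.96e14 photons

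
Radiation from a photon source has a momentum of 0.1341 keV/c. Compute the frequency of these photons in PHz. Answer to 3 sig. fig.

32.4 PHz

Convert to SI: p = 0.1341 keV/c = 7.1667e-26 kg·m/s.
Apply f = pc/h: f = 3.243e16 Hz.
Converting to PHz: f = 32.43 PHz ≈ 32.4 PHz.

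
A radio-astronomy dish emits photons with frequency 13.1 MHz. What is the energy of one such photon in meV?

5.42 × 10^-5 meV

In SI units: f = 13.1 MHz = 1.31 × 10^7 Hz.
For a photon E = hf, so E = 8.680 × 10^-27 J.
Converting to meV: E = 5.418 × 10^-5 meV ≈ 5.42 × 10^-5 meV.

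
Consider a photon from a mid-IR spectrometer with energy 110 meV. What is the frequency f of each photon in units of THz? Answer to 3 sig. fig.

26.6 THz

Convert to SI: E = 110 meV = 1.7624e-20 J.
Apply f = E/h: f = 2.660e13 Hz.
Converting to THz: f = 26.60 THz ≈ 26.6 THz.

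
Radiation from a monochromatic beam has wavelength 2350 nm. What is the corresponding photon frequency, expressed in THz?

128 THz

Convert to SI: λ = 2350 nm = 2.35 × 10^-6 m.
The photon relation is f = c/λ, giving f = 1.276 × 10^14 Hz.
Converting to THz: f = 127.6 THz ≈ 128 THz.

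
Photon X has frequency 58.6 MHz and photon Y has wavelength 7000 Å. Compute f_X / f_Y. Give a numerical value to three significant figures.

1.37 × 10^-7

f_X = 5.860 × 10^7 Hz (from frequency = 58.6 MHz, via f given directly).
f_Y = 4.283 × 10^14 Hz (from wavelength = 7000 Å, via f = c/λ).
Ratio = 5.860 × 10^7 / 4.283 × 10^14 = 1.37 × 10^-7.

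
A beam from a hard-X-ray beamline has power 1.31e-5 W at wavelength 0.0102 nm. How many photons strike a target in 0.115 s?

7.74e7 photons

Total energy: E_total = P·t = 1.31e-5 × 0.115 = 1.507e-6 J.
Per-photon energy: E = 1.947e-14 J.
N = E_total / E_photon = 7.74e7.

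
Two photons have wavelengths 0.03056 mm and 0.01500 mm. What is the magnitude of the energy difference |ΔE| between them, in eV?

0.0421 eV

Using E = hc/λ: E₁ = 6.5002 × 10^-21 J, E₂ = 1.3243 × 10^-20 J.
|ΔE| = |6.5002 × 10^-21 − 1.3243 × 10^-20| = 6.74 × 10^-21 J = 0.0421 eV.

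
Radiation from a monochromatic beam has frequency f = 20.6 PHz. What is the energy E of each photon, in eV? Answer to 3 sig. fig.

In SI units: f = 20.6 PHz = 2.06e16 Hz.
Since E = hf for a photon, E = 1.365e-17 J.
Converting to eV: E = 85.19 eV ≈ 85.2 eV.

85.2 eV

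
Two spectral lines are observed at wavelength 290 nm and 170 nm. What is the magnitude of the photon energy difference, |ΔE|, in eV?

Using E = hc/λ: E₁ = 6.850·10^-19 J, E₂ = 1.168·10^-18 J.
|ΔE| = |6.850·10^-19 − 1.168·10^-18| = 4.84·10^-19 J = 3.02 eV.

3.02 eV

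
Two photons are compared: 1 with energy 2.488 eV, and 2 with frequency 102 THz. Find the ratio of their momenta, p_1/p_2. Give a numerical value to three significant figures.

5.90

p_1 = 1.330 × 10^-27 kg·m/s (from energy = 2.488 eV, via p = E/c).
p_2 = 2.254 × 10^-28 kg·m/s (from frequency = 102 THz, via p = hf/c).
Ratio = 1.330 × 10^-27 / 2.254 × 10^-28 = 5.90.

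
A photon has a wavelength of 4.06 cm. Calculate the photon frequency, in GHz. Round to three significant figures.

Convert to SI: λ = 4.06 cm = 0.0406 m.
For a photon f = c/λ, so f = 7.384 × 10^9 Hz.
Converting to GHz: f = 7.384 GHz ≈ 7.38 GHz.

7.38 GHz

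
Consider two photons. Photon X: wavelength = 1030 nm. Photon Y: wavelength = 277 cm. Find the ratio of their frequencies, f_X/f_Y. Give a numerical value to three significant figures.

f_X = 2.911·10^14 Hz (from wavelength = 1030 nm, via f = c/λ).
f_Y = 1.082·10^8 Hz (from wavelength = 277 cm, via f = c/λ).
Ratio = 2.911·10^14 / 1.082·10^8 = 2.69·10^6.

2.69·10^6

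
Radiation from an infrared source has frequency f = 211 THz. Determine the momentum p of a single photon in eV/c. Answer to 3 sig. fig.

0.873 eV/c

Convert to SI: f = 211 THz = 2.11 × 10^14 Hz.
Since p = hf/c for a photon, p = 4.664 × 10^-28 kg·m/s.
Converting to eV/c: p = 0.8726 eV/c ≈ 0.873 eV/c.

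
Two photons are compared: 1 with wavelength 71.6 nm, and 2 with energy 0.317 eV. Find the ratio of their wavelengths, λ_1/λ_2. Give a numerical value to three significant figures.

0.0183

λ_1 = 7.160 × 10^-8 m (from wavelength = 71.6 nm, via λ given directly).
λ_2 = 3.911 × 10^-6 m (from energy = 0.317 eV, via λ = hc/E).
Ratio = 7.160 × 10^-8 / 3.911 × 10^-6 = 0.0183.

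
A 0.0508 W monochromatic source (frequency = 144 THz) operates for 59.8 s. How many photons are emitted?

3.18e19 photons

Total energy: E_total = P·t = 0.0508 × 59.8 = 3.038 J.
Per-photon energy: E = 9.542e-20 J.
N = E_total / E_photon = 3.18e19.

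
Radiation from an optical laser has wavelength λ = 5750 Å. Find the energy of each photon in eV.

Take h = 6.62607015e-34 J·s, c = 2.99792458e8 m/s, 1 eV = 1.602176634e-19 J.
Convert to SI: λ = 5750 Å = 5.75e-7 m.
Apply E = hc/λ: E = 3.455e-19 J.
Converting to eV: E = 2.156 eV ≈ 2.16 eV.

2.16 eV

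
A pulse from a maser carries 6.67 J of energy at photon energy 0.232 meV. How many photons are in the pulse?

Per-photon energy: E = 3.717 × 10^-23 J (from energy = 0.232 meV).
N = E_total / E_photon = 6.67 J / 3.717 × 10^-23 J = 1.79 × 10^23.

1.79 × 10^23 photons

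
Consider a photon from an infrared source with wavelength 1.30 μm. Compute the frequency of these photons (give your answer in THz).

Use c = 2.99792458e8 m/s.
First convert: λ = 1.30 μm = 1.30e-6 m.
Apply f = c/λ: f = 2.306e14 Hz.
Converting to THz: f = 230.6 THz ≈ 231 THz.

231 THz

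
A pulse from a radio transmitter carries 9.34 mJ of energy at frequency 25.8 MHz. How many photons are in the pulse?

5.46e23 photons

Per-photon energy: E = 1.710e-26 J (from frequency = 25.8 MHz).
N = E_total / E_photon = 0.00934 J / 1.710e-26 J = 5.46e23.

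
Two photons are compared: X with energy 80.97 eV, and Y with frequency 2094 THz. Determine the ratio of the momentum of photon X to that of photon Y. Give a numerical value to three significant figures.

p_X = 4.327e-26 kg·m/s (from energy = 80.97 eV, via p = E/c).
p_Y = 4.628e-27 kg·m/s (from frequency = 2094 THz, via p = hf/c).
Ratio = 4.327e-26 / 4.628e-27 = 9.35.

9.35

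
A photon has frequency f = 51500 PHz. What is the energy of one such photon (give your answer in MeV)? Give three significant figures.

(h = 6.62607015 × 10^-34 J·s, 1 eV = 1.602176634 × 10^-19 J.)
In SI units: f = 51500 PHz = 5.15 × 10^19 Hz.
Apply E = hf: E = 3.412 × 10^-14 J.
Converting to MeV: E = 0.2130 MeV ≈ 0.213 MeV.

0.213 MeV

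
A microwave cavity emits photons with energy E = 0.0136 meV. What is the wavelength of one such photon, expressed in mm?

91.2 mm

Convert to SI: E = 0.0136 meV = 2.1790e-24 J.
Since λ = hc/E for a photon, λ = 0.09116 m.
Converting to mm: λ = 91.16 mm ≈ 91.2 mm.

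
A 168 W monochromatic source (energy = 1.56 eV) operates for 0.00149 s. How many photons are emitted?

Total energy: E_total = P·t = 168 × 0.00149 = 0.2503 J.
Per-photon energy: E = 2.499 × 10^-19 J.
N = E_total / E_photon = 1.00 × 10^18.

1.00 × 10^18 photons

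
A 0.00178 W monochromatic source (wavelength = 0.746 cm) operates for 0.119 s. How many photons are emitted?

Total energy: E_total = P·t = 0.00178 × 0.119 = 2.118e-4 J.
Per-photon energy: E = 2.663e-23 J.
N = E_total / E_photon = 7.95e18.

7.95e18 photons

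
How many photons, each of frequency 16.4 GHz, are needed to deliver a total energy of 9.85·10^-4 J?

Per-photon energy: E = 1.087·10^-23 J (from frequency = 16.4 GHz).
N = E_total / E_photon = 9.85·10^-4 J / 1.087·10^-23 J = 9.06·10^19.

9.06·10^19 photons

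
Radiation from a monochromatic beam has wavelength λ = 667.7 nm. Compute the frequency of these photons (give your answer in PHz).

0.449 PHz

Convert to SI: λ = 667.7 nm = 6.677e-7 m.
The photon relation is f = c/λ, giving f = 4.490e14 Hz.
Converting to PHz: f = 0.4490 PHz ≈ 0.449 PHz.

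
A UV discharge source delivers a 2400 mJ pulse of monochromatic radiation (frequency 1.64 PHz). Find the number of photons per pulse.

2.21e18 photons

Per-photon energy: E = 1.087e-18 J (from frequency = 1.64 PHz).
N = E_total / E_photon = 2.40 J / 1.087e-18 J = 2.21e18.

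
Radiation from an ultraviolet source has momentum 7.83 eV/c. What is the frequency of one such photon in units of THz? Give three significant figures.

In SI units: p = 7.83 eV/c = 4.1846·10^-27 kg·m/s.
Since f = pc/h for a photon, f = 1.893·10^15 Hz.
Converting to THz: f = 1893 THz ≈ 1890 THz.

1890 THz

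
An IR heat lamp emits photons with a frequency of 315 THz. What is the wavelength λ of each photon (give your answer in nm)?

Convert to SI: f = 315 THz = 3.15e14 Hz.
For a photon λ = c/f, so λ = 9.517e-7 m.
Converting to nm: λ = 951.7 nm ≈ 952 nm.

952 nm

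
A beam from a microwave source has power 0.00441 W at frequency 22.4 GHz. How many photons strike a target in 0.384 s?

Total energy: E_total = P·t = 0.00441 × 0.384 = 0.001693 J.
Per-photon energy: E = 1.484 × 10^-23 J.
N = E_total / E_photon = 1.14 × 10^20.

1.14 × 10^20 photons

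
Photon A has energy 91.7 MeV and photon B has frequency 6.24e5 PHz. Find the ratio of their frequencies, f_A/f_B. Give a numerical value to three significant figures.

35.5

f_A = 2.217e22 Hz (from energy = 91.7 MeV, via f = E/h).
f_B = 6.240e20 Hz (from frequency = 6.24e5 PHz, via f given directly).
Ratio = 2.217e22 / 6.240e20 = 35.5.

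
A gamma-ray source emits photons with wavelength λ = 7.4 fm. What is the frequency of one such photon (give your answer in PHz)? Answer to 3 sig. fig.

4.05 × 10^7 PHz

Take c = 2.99792458 × 10^8 m/s.
First convert: λ = 7.4 fm = 7.4 × 10^-15 m.
Since f = c/λ for a photon, f = 4.051 × 10^22 Hz.
Converting to PHz: f = 4.051 × 10^7 PHz ≈ 4.05 × 10^7 PHz.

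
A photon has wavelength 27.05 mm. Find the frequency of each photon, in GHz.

First convert: λ = 27.05 mm = 0.02705 m.
Since f = c/λ for a photon, f = 1.108·10^10 Hz.
Converting to GHz: f = 11.08 GHz ≈ 11.1 GHz.

11.1 GHz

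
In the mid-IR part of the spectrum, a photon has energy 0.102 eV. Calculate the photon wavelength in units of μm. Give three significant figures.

12.2 μm

Convert to SI: E = 0.102 eV = 1.6342e-20 J.
For a photon λ = hc/E, so λ = 1.216e-5 m.
Converting to μm: λ = 12.16 μm ≈ 12.2 μm.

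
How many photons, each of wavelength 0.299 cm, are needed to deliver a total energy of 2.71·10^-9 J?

4.08·10^13 photons

Per-photon energy: E = 6.644·10^-23 J (from wavelength = 0.299 cm).
N = E_total / E_photon = 2.71·10^-9 J / 6.644·10^-23 J = 4.08·10^13.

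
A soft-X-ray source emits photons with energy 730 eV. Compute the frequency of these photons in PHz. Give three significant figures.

177 PHz

First convert: E = 730 eV = 1.1696e-16 J.
Apply f = E/h: f = 1.765e17 Hz.
Converting to PHz: f = 176.5 PHz ≈ 177 PHz.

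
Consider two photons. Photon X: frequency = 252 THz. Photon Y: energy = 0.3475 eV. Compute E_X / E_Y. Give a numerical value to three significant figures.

E_X = 1.670 × 10^-19 J (from frequency = 252 THz, via E = hf).
E_Y = 5.568 × 10^-20 J (from energy = 0.3475 eV, via E given directly).
Ratio = 1.670 × 10^-19 / 5.568 × 10^-20 = 3.00.

3.00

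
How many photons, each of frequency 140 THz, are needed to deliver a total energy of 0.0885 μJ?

9.54e11 photons

Per-photon energy: E = 9.276e-20 J (from frequency = 140 THz).
N = E_total / E_photon = 8.85e-8 J / 9.276e-20 J = 9.54e11.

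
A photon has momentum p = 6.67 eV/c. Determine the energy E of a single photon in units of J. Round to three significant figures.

Take c = 2.99792458 × 10^8 m/s, 1 eV = 1.602176634 × 10^-19 J.
First convert: p = 6.67 eV/c = 3.5646 × 10^-27 kg·m/s.
The photon relation is E = pc, giving E = 1.069 × 10^-18 J.
So E ≈ 1.07 × 10^-18 J.

1.07 × 10^-18 J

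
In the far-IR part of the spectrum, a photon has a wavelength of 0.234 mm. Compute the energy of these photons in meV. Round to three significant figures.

5.30 meV

(h = 6.62607015e-34 J·s, c = 2.99792458e8 m/s, 1 eV = 1.602176634e-19 J.)
First convert: λ = 0.234 mm = 2.34e-4 m.
For a photon E = hc/λ, so E = 8.489e-22 J.
Converting to meV: E = 5.298 meV ≈ 5.30 meV.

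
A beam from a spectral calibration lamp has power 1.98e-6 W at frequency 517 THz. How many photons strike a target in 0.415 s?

2.40e12 photons

Total energy: E_total = P·t = 1.98e-6 × 0.415 = 8.217e-7 J.
Per-photon energy: E = 3.426e-19 J.
N = E_total / E_photon = 2.40e12.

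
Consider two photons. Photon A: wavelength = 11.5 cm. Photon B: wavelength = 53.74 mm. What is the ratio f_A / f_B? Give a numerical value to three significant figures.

f_A = 2.607 × 10^9 Hz (from wavelength = 11.5 cm, via f = c/λ).
f_B = 5.579 × 10^9 Hz (from wavelength = 53.74 mm, via f = c/λ).
Ratio = 2.607 × 10^9 / 5.579 × 10^9 = 0.467.

0.467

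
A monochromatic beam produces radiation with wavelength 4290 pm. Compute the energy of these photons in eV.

(h = 6.62607015·10^-34 J·s, c = 2.99792458·10^8 m/s, 1 eV = 1.602176634·10^-19 J.)
In SI units: λ = 4290 pm = 4.29·10^-9 m.
Apply E = hc/λ: E = 4.630·10^-17 J.
Converting to eV: E = 289.0 eV ≈ 289 eV.

289 eV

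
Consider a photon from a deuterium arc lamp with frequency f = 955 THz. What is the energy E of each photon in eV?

First convert: f = 955 THz = 9.55e14 Hz.
The photon relation is E = hf, giving E = 6.328e-19 J.
Converting to eV: E = 3.950 eV ≈ 3.95 eV.

3.95 eV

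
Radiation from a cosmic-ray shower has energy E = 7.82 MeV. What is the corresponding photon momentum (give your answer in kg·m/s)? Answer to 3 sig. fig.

(c = 2.99792458·10^8 m/s, 1 eV = 1.602176634·10^-19 J.)
Convert to SI: E = 7.82 MeV = 1.2529·10^-12 J.
For a photon p = E/c, so p = 4.179·10^-21 kg·m/s.
So p ≈ 4.18·10^-21 kg·m/s.

4.18·10^-21 kg·m/s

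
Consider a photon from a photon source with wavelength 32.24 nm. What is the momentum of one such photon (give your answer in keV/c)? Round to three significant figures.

0.0385 keV/c

(h = 6.62607015·10^-34 J·s, c = 2.99792458·10^8 m/s, 1 eV = 1.602176634·10^-19 J.)
Convert to SI: λ = 32.24 nm = 3.224·10^-8 m.
Since p = h/λ for a photon, p = 2.055·10^-26 kg·m/s.
Converting to keV/c: p = 0.03846 keV/c ≈ 0.0385 keV/c.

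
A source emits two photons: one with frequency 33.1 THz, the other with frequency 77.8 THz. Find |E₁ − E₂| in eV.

0.185 eV

Using E = hf: E₁ = 2.193 × 10^-20 J, E₂ = 5.155 × 10^-20 J.
|ΔE| = |2.193 × 10^-20 − 5.155 × 10^-20| = 2.96 × 10^-20 J = 0.185 eV.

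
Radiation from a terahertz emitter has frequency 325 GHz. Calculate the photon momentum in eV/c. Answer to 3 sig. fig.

First convert: f = 325 GHz = 3.25e11 Hz.
The photon relation is p = hf/c, giving p = 7.183e-31 kg·m/s.
Converting to eV/c: p = 0.001344 eV/c ≈ 1.34e-3 eV/c.

1.34e-3 eV/c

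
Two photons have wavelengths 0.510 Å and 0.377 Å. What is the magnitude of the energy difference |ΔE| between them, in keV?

Using E = hc/λ: E₁ = 3.895 × 10^-15 J, E₂ = 5.269 × 10^-15 J.
|ΔE| = |3.895 × 10^-15 − 5.269 × 10^-15| = 1.37 × 10^-15 J = 8.58 keV.

8.58 keV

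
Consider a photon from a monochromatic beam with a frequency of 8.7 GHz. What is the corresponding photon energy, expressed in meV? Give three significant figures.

0.0360 meV

(h = 6.62607015e-34 J·s, 1 eV = 1.602176634e-19 J.)
Convert to SI: f = 8.7 GHz = 8.7e9 Hz.
Since E = hf for a photon, E = 5.765e-24 J.
Converting to meV: E = 0.03598 meV ≈ 0.0360 meV.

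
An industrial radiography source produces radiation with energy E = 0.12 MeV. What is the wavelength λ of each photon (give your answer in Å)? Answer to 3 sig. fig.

0.103 Å

Convert to SI: E = 0.12 MeV = 1.9226e-14 J.
Apply λ = hc/E: λ = 1.033e-11 m.
Converting to Å: λ = 0.1033 Å ≈ 0.103 Å.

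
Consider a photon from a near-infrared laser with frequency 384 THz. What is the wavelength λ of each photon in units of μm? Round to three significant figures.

0.781 μm

Take c = 2.99792458·10^8 m/s.
First convert: f = 384 THz = 3.84·10^14 Hz.
The photon relation is λ = c/f, giving λ = 7.807·10^-7 m.
Converting to μm: λ = 0.7807 μm ≈ 0.781 μm.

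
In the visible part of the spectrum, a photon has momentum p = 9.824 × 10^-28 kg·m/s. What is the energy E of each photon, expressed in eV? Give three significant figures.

1.84 eV

Since E = pc for a photon, E = 2.945 × 10^-19 J.
Converting to eV: E = 1.838 eV ≈ 1.84 eV.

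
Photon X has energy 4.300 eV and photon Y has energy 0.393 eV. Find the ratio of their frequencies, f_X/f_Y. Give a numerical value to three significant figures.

10.9

f_X = 1.040e15 Hz (from energy = 4.300 eV, via f = E/h).
f_Y = 9.503e13 Hz (from energy = 0.393 eV, via f = E/h).
Ratio = 1.040e15 / 9.503e13 = 10.9.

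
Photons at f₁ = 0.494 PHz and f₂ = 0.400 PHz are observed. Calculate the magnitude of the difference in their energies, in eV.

0.389 eV

Using E = hf: E₁ = 3.273e-19 J, E₂ = 2.650e-19 J.
|ΔE| = |3.273e-19 − 2.650e-19| = 6.23e-20 J = 0.389 eV.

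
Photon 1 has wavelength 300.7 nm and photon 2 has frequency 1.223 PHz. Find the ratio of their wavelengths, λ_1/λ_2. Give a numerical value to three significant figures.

1.23

λ_1 = 3.007 × 10^-7 m (from wavelength = 300.7 nm, via λ given directly).
λ_2 = 2.451 × 10^-7 m (from frequency = 1.223 PHz, via λ = c/f).
Ratio = 3.007 × 10^-7 / 2.451 × 10^-7 = 1.23.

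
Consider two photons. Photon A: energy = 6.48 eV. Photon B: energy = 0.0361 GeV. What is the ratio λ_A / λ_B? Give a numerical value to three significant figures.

λ_A = 1.913 × 10^-7 m (from energy = 6.48 eV, via λ = hc/E).
λ_B = 3.434 × 10^-14 m (from energy = 0.0361 GeV, via λ = hc/E).
Ratio = 1.913 × 10^-7 / 3.434 × 10^-14 = 5.57 × 10^6.

5.57 × 10^6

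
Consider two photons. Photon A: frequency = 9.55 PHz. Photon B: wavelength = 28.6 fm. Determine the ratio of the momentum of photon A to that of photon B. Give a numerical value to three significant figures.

9.11 × 10^-7

p_A = 2.111 × 10^-26 kg·m/s (from frequency = 9.55 PHz, via p = hf/c).
p_B = 2.317 × 10^-20 kg·m/s (from wavelength = 28.6 fm, via p = h/λ).
Ratio = 2.111 × 10^-26 / 2.317 × 10^-20 = 9.11 × 10^-7.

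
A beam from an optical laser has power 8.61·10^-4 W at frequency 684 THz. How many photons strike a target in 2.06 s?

3.91·10^15 photons

Total energy: E_total = P·t = 8.61·10^-4 × 2.06 = 0.001774 J.
Per-photon energy: E = 4.532·10^-19 J.
N = E_total / E_photon = 3.91·10^15.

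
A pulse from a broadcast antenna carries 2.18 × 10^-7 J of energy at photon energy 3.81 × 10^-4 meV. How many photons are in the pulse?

3.57 × 10^18 photons

Per-photon energy: E = 6.104 × 10^-26 J (from energy = 3.81 × 10^-4 meV).
N = E_total / E_photon = 2.18 × 10^-7 J / 6.104 × 10^-26 J = 3.57 × 10^18.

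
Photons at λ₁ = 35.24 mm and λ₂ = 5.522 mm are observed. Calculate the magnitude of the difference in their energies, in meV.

Using E = hc/λ: E₁ = 5.6369·10^-24 J, E₂ = 3.5973·10^-23 J.
|ΔE| = |5.6369·10^-24 − 3.5973·10^-23| = 3.03·10^-23 J = 0.189 meV.

0.189 meV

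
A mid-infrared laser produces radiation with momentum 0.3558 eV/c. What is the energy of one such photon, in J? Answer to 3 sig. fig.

5.70·10^-20 J

In SI units: p = 0.3558 eV/c = 1.9015·10^-28 kg·m/s.
Since E = pc for a photon, E = 5.701·10^-20 J.
So E ≈ 5.70·10^-20 J.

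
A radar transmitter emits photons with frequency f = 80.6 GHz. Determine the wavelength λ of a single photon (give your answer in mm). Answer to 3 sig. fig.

3.72 mm

(c = 2.99792458e8 m/s.)
First convert: f = 80.6 GHz = 8.06e10 Hz.
Since λ = c/f for a photon, λ = 0.003720 m.
Converting to mm: λ = 3.720 mm ≈ 3.72 mm.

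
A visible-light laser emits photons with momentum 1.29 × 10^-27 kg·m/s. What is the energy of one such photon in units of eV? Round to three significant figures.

2.41 eV

For a photon E = pc, so E = 3.867 × 10^-19 J.
Converting to eV: E = 2.414 eV ≈ 2.41 eV.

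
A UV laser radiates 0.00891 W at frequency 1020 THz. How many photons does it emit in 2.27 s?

2.99 × 10^16 photons

Total energy: E_total = P·t = 0.00891 × 2.27 = 0.02023 J.
Per-photon energy: E = 6.759 × 10^-19 J.
N = E_total / E_photon = 2.99 × 10^16.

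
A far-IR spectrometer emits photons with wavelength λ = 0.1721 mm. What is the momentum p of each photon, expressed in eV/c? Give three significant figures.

7.20e-3 eV/c

In SI units: λ = 0.1721 mm = 1.721e-4 m.
The photon relation is p = h/λ, giving p = 3.850e-30 kg·m/s.
Converting to eV/c: p = 0.007204 eV/c ≈ 7.20e-3 eV/c.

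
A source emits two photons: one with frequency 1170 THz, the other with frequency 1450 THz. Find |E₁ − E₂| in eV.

Using E = hf: E₁ = 7.753e-19 J, E₂ = 9.608e-19 J.
|ΔE| = |7.753e-19 − 9.608e-19| = 1.86e-19 J = 1.16 eV.

1.16 eV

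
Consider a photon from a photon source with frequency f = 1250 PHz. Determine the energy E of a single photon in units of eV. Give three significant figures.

5170 eV

In SI units: f = 1250 PHz = 1.25·10^18 Hz.
Apply E = hf: E = 8.283·10^-16 J.
Converting to eV: E = 5170 eV ≈ 5170 eV.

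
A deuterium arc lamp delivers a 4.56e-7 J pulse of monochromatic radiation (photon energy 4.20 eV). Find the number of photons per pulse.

6.78e11 photons

Per-photon energy: E = 6.729e-19 J (from energy = 4.20 eV).
N = E_total / E_photon = 4.56e-7 J / 6.729e-19 J = 6.78e11.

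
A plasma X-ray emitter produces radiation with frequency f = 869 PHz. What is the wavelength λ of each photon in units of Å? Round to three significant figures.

3.45 Å

Take c = 2.99792458e8 m/s.
In SI units: f = 869 PHz = 8.69e17 Hz.
The photon relation is λ = c/f, giving λ = 3.450e-10 m.
Converting to Å: λ = 3.450 Å ≈ 3.45 Å.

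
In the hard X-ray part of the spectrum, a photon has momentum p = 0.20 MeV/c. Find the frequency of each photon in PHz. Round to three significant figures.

Take h = 6.62607015e-34 J·s, c = 2.99792458e8 m/s, 1 eV = 1.602176634e-19 J.
Convert to SI: p = 0.20 MeV/c = 1.0689e-22 kg·m/s.
Apply f = pc/h: f = 4.836e19 Hz.
Converting to PHz: f = 48360 PHz ≈ 4.84e4 PHz.

4.84e4 PHz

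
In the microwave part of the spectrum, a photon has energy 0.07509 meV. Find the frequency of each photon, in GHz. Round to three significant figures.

18.2 GHz

Take h = 6.62607015 × 10^-34 J·s, 1 eV = 1.602176634 × 10^-19 J.
In SI units: E = 0.07509 meV = 1.2031 × 10^-23 J.
Since f = E/h for a photon, f = 1.816 × 10^10 Hz.
Converting to GHz: f = 18.16 GHz ≈ 18.2 GHz.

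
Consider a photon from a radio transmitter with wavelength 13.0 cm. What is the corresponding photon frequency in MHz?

2310 MHz

Take c = 2.99792458e8 m/s.
Convert to SI: λ = 13.0 cm = 0.130 m.
Apply f = c/λ: f = 2.306e9 Hz.
Converting to MHz: f = 2306 MHz ≈ 2310 MHz.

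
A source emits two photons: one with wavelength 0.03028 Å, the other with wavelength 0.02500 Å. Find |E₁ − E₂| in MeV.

0.0865 MeV

Using E = hc/λ: E₁ = 6.5603 × 10^-14 J, E₂ = 7.9458 × 10^-14 J.
|ΔE| = |6.5603 × 10^-14 − 7.9458 × 10^-14| = 1.39 × 10^-14 J = 0.0865 MeV.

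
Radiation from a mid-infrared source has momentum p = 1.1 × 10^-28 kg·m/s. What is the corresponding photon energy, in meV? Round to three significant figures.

206 meV

For a photon E = pc, so E = 3.298 × 10^-20 J.
Converting to meV: E = 205.8 meV ≈ 206 meV.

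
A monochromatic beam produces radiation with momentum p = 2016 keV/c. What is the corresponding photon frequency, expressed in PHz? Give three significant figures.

4.87 × 10^5 PHz

First convert: p = 2016 keV/c = 1.0774 × 10^-21 kg·m/s.
Apply f = pc/h: f = 4.875 × 10^20 Hz.
Converting to PHz: f = 487500 PHz ≈ 4.87 × 10^5 PHz.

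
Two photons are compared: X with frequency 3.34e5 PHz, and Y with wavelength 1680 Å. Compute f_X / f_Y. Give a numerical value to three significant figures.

f_X = 3.340e20 Hz (from frequency = 3.34e5 PHz, via f given directly).
f_Y = 1.784e15 Hz (from wavelength = 1680 Å, via f = c/λ).
Ratio = 3.340e20 / 1.784e15 = 1.87e5.

1.87e5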